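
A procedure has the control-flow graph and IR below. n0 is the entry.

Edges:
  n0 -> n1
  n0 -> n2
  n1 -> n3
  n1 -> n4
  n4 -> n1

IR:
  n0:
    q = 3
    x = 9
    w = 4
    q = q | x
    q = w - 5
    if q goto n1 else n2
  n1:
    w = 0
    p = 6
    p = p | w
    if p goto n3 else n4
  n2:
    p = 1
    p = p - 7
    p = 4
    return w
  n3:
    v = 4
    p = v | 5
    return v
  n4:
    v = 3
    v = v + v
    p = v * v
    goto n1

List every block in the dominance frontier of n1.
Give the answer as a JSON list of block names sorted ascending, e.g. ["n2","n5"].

Answer: ["n1"]

Derivation:
idom tree: n1←n0 n2←n0 n3←n1 n4←n1
Dom at joins:
  n1: preds {n0,n4}: {n0} ∩ {n0,n1,n4} = {n0}; idom=n0

DF derivation:
  n1←n0: walk · to n0
  n1←n4: walk n4→n1 to n0
  n0 → ∅
  n1 → {n1}
  n2 → ∅
  n3 → ∅
  n4 → {n1}

DF(n1) = ["n1"]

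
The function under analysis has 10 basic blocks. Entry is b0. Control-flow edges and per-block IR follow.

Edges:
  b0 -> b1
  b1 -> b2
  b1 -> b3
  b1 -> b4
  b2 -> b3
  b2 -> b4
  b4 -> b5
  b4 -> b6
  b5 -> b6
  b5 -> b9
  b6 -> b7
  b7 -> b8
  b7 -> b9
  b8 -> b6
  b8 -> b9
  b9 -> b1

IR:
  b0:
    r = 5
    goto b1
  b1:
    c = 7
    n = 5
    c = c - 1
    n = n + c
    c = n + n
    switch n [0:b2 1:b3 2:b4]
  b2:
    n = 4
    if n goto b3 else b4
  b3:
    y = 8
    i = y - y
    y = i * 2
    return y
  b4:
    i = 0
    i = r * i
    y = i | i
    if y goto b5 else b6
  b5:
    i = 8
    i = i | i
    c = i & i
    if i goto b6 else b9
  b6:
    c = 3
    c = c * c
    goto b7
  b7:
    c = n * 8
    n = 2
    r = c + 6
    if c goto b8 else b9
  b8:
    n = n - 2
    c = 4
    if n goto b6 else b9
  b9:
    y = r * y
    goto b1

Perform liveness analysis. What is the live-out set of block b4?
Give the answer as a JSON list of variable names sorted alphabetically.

Answer: ["n", "r", "y"]

Working:
def/use:
  b0: def={r} ue=∅
  b1: def={c,n} ue=∅
  b2: def={n} ue=∅
  b3: def={i,y} ue=∅
  b4: def={i,y} ue={r}
  b5: def={c,i} ue=∅
  b6: def={c} ue=∅
  b7: def={c,n,r} ue={n}
  b8: def={c,n} ue={n}
  b9: def={y} ue={r,y}

Backward fixpoint:
  live b0: ∅→{r}
  live b1: {r}→{n,r}
  live b2: {r}→{n,r}
  live b3: ∅→∅
  live b4: {n,r}→{n,r,y}
  live b5: {n,r,y}→{n,r,y}
  live b6: {n,y}→{n,y}
  live b7: {n,y}→{n,r,y}
  live b8: {n,r,y}→{n,r,y}
  live b9: {r,y}→{r}

live-out(b4) = ["n", "r", "y"]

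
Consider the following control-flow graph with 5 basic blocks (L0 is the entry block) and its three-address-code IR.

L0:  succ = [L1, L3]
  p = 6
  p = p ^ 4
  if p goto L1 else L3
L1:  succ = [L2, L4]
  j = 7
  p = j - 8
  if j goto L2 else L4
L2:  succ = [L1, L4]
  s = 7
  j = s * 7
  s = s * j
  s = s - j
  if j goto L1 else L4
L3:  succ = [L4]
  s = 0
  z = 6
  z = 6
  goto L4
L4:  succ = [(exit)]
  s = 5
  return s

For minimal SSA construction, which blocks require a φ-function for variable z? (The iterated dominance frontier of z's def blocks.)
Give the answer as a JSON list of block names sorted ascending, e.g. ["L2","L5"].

Answer: ["L4"]

Working:
idom tree: L1←L0 L2←L1 L3←L0 L4←L0
Join-block Dom:
  L1: preds {L0,L2}: {L0} ∩ {L0,L1,L2} = {L0}; idom=L0
  L4: preds {L1,L2,L3}: {L0,L1} ∩ {L0,L1,L2} ∩ {L0,L3} = {L0}; idom=L0

Frontier:
  L1←L0: walk · to L0
  L1←L2: walk L2→L1 to L0
  L4←L1: walk L1 to L0
  L4←L2: walk L2→L1 to L0
  L4←L3: walk L3 to L0
  L0: DF=∅
  L1: DF={L1,L4}
  L2: DF={L1,L4}
  L3: DF={L4}
  L4: DF=∅

φ for z: defs {L3}
  DF⁺ = {L4}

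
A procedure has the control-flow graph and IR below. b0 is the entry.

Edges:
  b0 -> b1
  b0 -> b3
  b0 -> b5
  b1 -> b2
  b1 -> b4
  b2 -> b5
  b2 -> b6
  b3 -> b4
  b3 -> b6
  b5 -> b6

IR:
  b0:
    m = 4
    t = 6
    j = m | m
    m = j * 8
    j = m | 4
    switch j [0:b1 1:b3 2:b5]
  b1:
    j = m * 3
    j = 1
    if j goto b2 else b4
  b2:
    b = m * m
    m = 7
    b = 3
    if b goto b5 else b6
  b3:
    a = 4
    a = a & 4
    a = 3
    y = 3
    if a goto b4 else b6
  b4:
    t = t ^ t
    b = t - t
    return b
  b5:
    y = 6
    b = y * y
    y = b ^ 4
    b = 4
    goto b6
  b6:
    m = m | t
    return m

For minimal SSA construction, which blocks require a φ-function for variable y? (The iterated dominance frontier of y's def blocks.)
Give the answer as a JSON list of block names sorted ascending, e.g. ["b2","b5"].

Answer: ["b4", "b6"]

Derivation:
idom tree: b1←b0 b2←b1 b3←b0 b4←b0 b5←b0 b6←b0
Dom∩ at merges:
  b4: preds {b1,b3}: {b0,b1} ∩ {b0,b3} = {b0}; idom=b0
  b5: preds {b0,b2}: {b0} ∩ {b0,b1,b2} = {b0}; idom=b0
  b6: preds {b2,b3,b5}: {b0,b1,b2} ∩ {b0,b3} ∩ {b0,b5} = {b0}; idom=b0

DF derivation:
  b4←b1: walk b1 to b0
  b4←b3: walk b3 to b0
  b5←b0: walk · to b0
  b5←b2: walk b2→b1 to b0
  b6←b2: walk b2→b1 to b0
  b6←b3: walk b3 to b0
  b6←b5: walk b5 to b0
  b0 → ∅
  b1 → {b4,b5,b6}
  b2 → {b5,b6}
  b3 → {b4,b6}
  b4 → ∅
  b5 → {b6}
  b6 → ∅

φ for y: defs {b3,b5}
  DF⁺ = {b4,b6}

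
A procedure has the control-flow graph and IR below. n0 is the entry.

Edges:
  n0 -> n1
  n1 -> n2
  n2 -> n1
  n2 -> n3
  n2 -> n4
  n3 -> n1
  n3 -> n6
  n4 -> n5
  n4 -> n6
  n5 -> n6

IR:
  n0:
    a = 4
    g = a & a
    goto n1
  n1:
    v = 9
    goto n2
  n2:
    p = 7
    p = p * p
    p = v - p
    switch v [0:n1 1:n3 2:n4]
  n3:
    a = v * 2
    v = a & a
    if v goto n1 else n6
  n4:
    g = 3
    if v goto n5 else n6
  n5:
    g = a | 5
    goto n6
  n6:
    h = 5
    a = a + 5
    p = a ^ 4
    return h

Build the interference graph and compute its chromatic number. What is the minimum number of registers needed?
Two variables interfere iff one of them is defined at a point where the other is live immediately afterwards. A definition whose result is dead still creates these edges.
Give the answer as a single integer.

Per-block:
  n0: {a,g} / ∅
  n1: {v} / ∅
  n2: {p} / {v}
  n3: {a,v} / {v}
  n4: {g} / {v}
  n5: {g} / {a}
  n6: {a,h,p} / {a}

Liveness:
  n0 li=∅ lo={a}
  n1 li={a} lo={a,v}
  n2 li={a,v} lo={a,v}
  n3 li={v} lo={a}
  n4 li={a,v} lo={a}
  n5 li={a} lo={a}
  n6 li={a} lo=∅

Interfere edges:
  a↔{g,h,p,v}
  g↔{a,v}
  h↔{a,p}
  p↔{a,h,v}
  v↔{a,g,p}

Registers:
  lower bound: {a,g,v} mutually conflict ⇒ χ ≥ 3
  3-colouring: c0={a}  c1={g,p}  c2={h,v}
  χ = 3

Answer: 3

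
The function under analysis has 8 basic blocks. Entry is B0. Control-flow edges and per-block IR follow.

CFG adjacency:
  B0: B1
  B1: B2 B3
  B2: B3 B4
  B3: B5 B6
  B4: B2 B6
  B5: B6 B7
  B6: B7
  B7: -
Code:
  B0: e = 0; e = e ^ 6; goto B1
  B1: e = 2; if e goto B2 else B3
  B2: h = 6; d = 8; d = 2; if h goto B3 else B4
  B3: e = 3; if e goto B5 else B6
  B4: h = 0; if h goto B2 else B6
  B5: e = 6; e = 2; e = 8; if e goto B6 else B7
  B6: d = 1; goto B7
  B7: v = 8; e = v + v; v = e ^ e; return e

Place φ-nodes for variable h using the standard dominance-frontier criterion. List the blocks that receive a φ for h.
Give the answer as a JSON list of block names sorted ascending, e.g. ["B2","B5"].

idom tree: B1←B0 B2←B1 B3←B1 B4←B2 B5←B3 B6←B1 B7←B1
Dom at joins:
  B2: preds {B1,B4}: {B0,B1} ∩ {B0,B1,B2,B4} = {B0,B1}; idom=B1
  B3: preds {B1,B2}: {B0,B1} ∩ {B0,B1,B2} = {B0,B1}; idom=B1
  B6: preds {B3,B4,B5}: {B0,B1,B3} ∩ {B0,B1,B2,B4} ∩ {B0,B1,B3,B5} = {B0,B1}; idom=B1
  B7: preds {B5,B6}: {B0,B1,B3,B5} ∩ {B0,B1,B6} = {B0,B1}; idom=B1

Frontier:
  B2←B1: walk · to B1
  B2←B4: walk B4→B2 to B1
  B3←B1: walk · to B1
  B3←B2: walk B2 to B1
  B6←B3: walk B3 to B1
  B6←B4: walk B4→B2 to B1
  B6←B5: walk B5→B3 to B1
  B7←B5: walk B5→B3 to B1
  B7←B6: walk B6 to B1
  B0: DF=∅
  B1: DF=∅
  B2: DF={B2,B3,B6}
  B3: DF={B6,B7}
  B4: DF={B2,B6}
  B5: DF={B6,B7}
  B6: DF={B7}
  B7: DF=∅

φ for h: defs {B2,B4}
  DF⁺ = {B2,B3,B6,B7}

Answer: ["B2", "B3", "B6", "B7"]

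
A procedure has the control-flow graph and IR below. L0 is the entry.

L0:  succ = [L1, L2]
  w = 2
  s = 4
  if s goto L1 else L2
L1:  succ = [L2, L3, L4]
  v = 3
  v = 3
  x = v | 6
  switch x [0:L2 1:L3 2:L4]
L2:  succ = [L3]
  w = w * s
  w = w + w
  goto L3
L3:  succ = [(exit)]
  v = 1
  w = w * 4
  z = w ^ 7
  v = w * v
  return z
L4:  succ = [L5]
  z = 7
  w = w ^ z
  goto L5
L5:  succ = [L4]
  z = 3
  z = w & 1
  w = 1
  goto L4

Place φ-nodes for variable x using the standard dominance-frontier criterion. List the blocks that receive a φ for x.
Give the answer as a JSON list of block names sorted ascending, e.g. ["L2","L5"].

Answer: ["L2", "L3"]

Working:
idom tree: L1←L0 L2←L0 L3←L0 L4←L1 L5←L4
Dom∩ at merges:
  L2: preds {L0,L1}: {L0} ∩ {L0,L1} = {L0}; idom=L0
  L3: preds {L1,L2}: {L0,L1} ∩ {L0,L2} = {L0}; idom=L0
  L4: preds {L1,L5}: {L0,L1} ∩ {L0,L1,L4,L5} = {L0,L1}; idom=L1

Frontier:
  L2←L0: walk · to L0
  L2←L1: walk L1 to L0
  L3←L1: walk L1 to L0
  L3←L2: walk L2 to L0
  L4←L1: walk · to L1
  L4←L5: walk L5→L4 to L1
  L0 → ∅
  L1 → {L2,L3}
  L2 → {L3}
  L3 → ∅
  L4 → {L4}
  L5 → {L4}

φ for x: defs {L1}
  DF⁺ = {L2,L3}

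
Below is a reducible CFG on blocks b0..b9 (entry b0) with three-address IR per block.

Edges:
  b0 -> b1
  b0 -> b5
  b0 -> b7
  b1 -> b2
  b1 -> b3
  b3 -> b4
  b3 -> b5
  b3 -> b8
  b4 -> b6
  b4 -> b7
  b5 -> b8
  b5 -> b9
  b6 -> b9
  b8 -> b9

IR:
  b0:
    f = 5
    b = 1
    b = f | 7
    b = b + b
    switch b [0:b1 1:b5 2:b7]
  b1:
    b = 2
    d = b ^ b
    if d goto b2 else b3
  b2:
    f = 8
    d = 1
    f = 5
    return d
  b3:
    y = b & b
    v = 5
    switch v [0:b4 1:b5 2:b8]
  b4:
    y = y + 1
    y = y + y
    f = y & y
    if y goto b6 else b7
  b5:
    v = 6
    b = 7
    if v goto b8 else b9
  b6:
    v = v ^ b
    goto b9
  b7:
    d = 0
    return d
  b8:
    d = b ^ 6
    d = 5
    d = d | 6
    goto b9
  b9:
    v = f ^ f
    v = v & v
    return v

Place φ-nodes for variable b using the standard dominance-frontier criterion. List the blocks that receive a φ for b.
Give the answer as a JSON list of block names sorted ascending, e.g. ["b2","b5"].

idom tree: b1←b0 b2←b1 b3←b1 b4←b3 b5←b0 b6←b4 b7←b0 b8←b0 b9←b0
Dom at joins:
  b5: preds {b0,b3}: {b0} ∩ {b0,b1,b3} = {b0}; idom=b0
  b7: preds {b0,b4}: {b0} ∩ {b0,b1,b3,b4} = {b0}; idom=b0
  b8: preds {b3,b5}: {b0,b1,b3} ∩ {b0,b5} = {b0}; idom=b0
  b9: preds {b5,b6,b8}: {b0,b5} ∩ {b0,b1,b3,b4,b6} ∩ {b0,b8} = {b0}; idom=b0

Frontier:
  join b5 pred b0: · stop@b0
  join b5 pred b3: b3→b1 stop@b0
  join b7 pred b0: · stop@b0
  join b7 pred b4: b4→b3→b1 stop@b0
  join b8 pred b3: b3→b1 stop@b0
  join b8 pred b5: b5 stop@b0
  join b9 pred b5: b5 stop@b0
  join b9 pred b6: b6→b4→b3→b1 stop@b0
  join b9 pred b8: b8 stop@b0
  b0: DF=∅
  b1: DF={b5,b7,b8,b9}
  b2: DF=∅
  b3: DF={b5,b7,b8,b9}
  b4: DF={b7,b9}
  b5: DF={b8,b9}
  b6: DF={b9}
  b7: DF=∅
  b8: DF={b9}
  b9: DF=∅

φ for b: defs {b0,b1,b5}
  DF⁺ = {b5,b7,b8,b9}

Answer: ["b5", "b7", "b8", "b9"]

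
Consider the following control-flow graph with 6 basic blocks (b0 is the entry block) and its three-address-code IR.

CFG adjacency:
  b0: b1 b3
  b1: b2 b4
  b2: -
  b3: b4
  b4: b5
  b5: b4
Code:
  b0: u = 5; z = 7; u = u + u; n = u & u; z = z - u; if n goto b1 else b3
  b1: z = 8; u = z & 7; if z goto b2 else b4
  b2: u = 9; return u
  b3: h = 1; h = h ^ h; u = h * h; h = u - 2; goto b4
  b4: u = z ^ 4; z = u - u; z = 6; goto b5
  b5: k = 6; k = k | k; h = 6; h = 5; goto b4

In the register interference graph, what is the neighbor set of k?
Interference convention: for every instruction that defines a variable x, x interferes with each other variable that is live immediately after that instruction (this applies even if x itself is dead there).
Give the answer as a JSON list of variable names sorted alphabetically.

def/use:
  b0 def {n,u,z} use ∅
  b1 def {u,z} use ∅
  b2 def {u} use ∅
  b3 def {h,u} use ∅
  b4 def {u,z} use {z}
  b5 def {h,k} use ∅

Backward fixpoint:
  live b0: ∅→{z}
  live b1: ∅→{z}
  live b2: ∅→∅
  live b3: {z}→{z}
  live b4: {z}→{z}
  live b5: {z}→{z}

Conflict graph:
  h↔{z}
  k↔{z}
  n↔{u,z}
  u↔{n,z}
  z↔{h,k,n,u}

N(k) = ["z"]

Answer: ["z"]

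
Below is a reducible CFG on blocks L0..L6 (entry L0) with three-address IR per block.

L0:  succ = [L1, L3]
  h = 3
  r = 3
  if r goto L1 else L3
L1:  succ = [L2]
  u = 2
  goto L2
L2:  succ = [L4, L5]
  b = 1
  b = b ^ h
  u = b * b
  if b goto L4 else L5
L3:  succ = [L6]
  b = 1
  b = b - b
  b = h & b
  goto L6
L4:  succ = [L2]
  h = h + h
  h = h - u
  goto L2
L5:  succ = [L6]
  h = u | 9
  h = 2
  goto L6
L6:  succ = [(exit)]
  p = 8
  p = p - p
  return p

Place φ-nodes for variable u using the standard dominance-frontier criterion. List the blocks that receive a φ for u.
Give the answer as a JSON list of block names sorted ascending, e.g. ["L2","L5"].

Answer: ["L2", "L6"]

Derivation:
idom tree: L1←L0 L2←L1 L3←L0 L4←L2 L5←L2 L6←L0
Join-block Dom:
  L2: preds {L1,L4}: {L0,L1} ∩ {L0,L1,L2,L4} = {L0,L1}; idom=L1
  L6: preds {L3,L5}: {L0,L3} ∩ {L0,L1,L2,L5} = {L0}; idom=L0

DF derivation:
  join L2 pred L1: · stop@L1
  join L2 pred L4: L4→L2 stop@L1
  join L6 pred L3: L3 stop@L0
  join L6 pred L5: L5→L2→L1 stop@L0
  DF(L0)=∅
  DF(L1)={L6}
  DF(L2)={L2,L6}
  DF(L3)={L6}
  DF(L4)={L2}
  DF(L5)={L6}
  DF(L6)=∅

φ for u: defs {L1,L2}
  DF⁺ = {L2,L6}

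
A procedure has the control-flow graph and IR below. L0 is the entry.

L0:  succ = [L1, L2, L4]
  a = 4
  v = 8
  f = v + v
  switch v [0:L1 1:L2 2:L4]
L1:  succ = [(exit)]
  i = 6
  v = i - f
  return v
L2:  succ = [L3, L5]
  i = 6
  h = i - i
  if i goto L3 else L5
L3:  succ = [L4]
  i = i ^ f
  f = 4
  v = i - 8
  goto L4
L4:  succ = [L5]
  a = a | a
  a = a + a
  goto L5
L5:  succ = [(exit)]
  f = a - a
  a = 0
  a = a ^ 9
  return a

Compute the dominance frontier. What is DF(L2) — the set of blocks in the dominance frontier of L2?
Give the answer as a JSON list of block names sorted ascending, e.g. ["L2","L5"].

Answer: ["L4", "L5"]

Derivation:
idom tree: L1←L0 L2←L0 L3←L2 L4←L0 L5←L0
Dom∩ at merges:
  L4: preds {L0,L3}: {L0} ∩ {L0,L2,L3} = {L0}; idom=L0
  L5: preds {L2,L4}: {L0,L2} ∩ {L0,L4} = {L0}; idom=L0

DF walk-up:
  L4←L0: walk · to L0
  L4←L3: walk L3→L2 to L0
  L5←L2: walk L2 to L0
  L5←L4: walk L4 to L0
  DF(L0)=∅
  DF(L1)=∅
  DF(L2)={L4,L5}
  DF(L3)={L4}
  DF(L4)={L5}
  DF(L5)=∅

DF(L2) = ["L4", "L5"]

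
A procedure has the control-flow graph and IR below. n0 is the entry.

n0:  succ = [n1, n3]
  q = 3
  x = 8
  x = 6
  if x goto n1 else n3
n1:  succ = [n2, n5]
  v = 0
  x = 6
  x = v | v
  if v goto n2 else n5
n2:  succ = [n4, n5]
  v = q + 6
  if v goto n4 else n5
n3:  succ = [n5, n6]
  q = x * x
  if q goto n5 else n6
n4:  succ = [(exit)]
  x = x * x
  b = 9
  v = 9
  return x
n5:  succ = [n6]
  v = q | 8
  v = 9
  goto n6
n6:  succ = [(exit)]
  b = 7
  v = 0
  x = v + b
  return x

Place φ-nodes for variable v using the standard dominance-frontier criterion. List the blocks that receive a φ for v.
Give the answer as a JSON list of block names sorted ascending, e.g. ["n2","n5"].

Answer: ["n5", "n6"]

Derivation:
idom tree: n1←n0 n2←n1 n3←n0 n4←n2 n5←n0 n6←n0
Join-block Dom:
  n5: preds {n1,n2,n3}: {n0,n1} ∩ {n0,n1,n2} ∩ {n0,n3} = {n0}; idom=n0
  n6: preds {n3,n5}: {n0,n3} ∩ {n0,n5} = {n0}; idom=n0

Frontier:
  join n5 pred n1: n1 stop@n0
  join n5 pred n2: n2→n1 stop@n0
  join n5 pred n3: n3 stop@n0
  join n6 pred n3: n3 stop@n0
  join n6 pred n5: n5 stop@n0
  n0: DF=∅
  n1: DF={n5}
  n2: DF={n5}
  n3: DF={n5,n6}
  n4: DF=∅
  n5: DF={n6}
  n6: DF=∅

φ for v: defs {n1,n2,n4,n5,n6}
  DF⁺ = {n5,n6}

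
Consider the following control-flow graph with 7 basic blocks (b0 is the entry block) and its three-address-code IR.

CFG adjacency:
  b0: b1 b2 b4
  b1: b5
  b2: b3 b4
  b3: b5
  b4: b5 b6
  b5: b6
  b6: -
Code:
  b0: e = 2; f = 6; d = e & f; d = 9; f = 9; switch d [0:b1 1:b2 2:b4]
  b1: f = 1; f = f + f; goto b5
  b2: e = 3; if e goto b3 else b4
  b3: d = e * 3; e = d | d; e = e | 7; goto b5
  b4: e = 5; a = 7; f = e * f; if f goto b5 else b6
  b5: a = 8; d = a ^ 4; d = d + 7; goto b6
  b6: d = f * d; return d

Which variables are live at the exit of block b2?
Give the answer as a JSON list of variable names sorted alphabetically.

Per-block:
  b0 def {d,e,f} use ∅
  b1 def {f} use ∅
  b2 def {e} use ∅
  b3 def {d,e} use {e}
  b4 def {a,e,f} use {f}
  b5 def {a,d} use ∅
  b6 def {d} use {d,f}

Backward fixpoint:
  b0 li=∅ lo={d,f}
  b1 li=∅ lo={f}
  b2 li={d,f} lo={d,e,f}
  b3 li={e,f} lo={f}
  b4 li={d,f} lo={d,f}
  b5 li={f} lo={d,f}
  b6 li={d,f} lo=∅

live-out(b2) = ["d", "e", "f"]

Answer: ["d", "e", "f"]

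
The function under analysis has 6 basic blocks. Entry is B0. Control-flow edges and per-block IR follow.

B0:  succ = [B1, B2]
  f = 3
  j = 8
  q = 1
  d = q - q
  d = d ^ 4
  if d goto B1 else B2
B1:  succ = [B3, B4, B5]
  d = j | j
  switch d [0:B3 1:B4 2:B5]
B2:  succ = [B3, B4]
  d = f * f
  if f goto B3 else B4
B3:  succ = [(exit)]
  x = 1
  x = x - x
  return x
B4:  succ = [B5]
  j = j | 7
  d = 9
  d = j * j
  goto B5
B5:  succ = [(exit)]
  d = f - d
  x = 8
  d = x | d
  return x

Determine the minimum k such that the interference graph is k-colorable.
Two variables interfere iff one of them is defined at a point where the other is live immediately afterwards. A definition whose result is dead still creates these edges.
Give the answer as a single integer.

Answer: 3

Working:
Per-block:
  B0: def={d,f,j,q} ue=∅
  B1: def={d} ue={j}
  B2: def={d} ue={f}
  B3: def={x} ue=∅
  B4: def={d,j} ue={j}
  B5: def={d,x} ue={d,f}

Backward fixpoint:
  B0: in=∅ out={f,j}
  B1: in={f,j} out={d,f,j}
  B2: in={f,j} out={f,j}
  B3: in=∅ out=∅
  B4: in={f,j} out={d,f}
  B5: in={d,f} out=∅

Conflict graph:
  d↔{f,j,x}
  f↔{d,j,q}
  j↔{d,f,q}
  q↔{f,j}
  x↔{d}

Chromatic number:
  {d,f,j} pairwise interfere (3-clique) ⇒ χ ≥ 3
  3-colouring: c0={d,q}  c1={f,x}  c2={j}
  χ = 3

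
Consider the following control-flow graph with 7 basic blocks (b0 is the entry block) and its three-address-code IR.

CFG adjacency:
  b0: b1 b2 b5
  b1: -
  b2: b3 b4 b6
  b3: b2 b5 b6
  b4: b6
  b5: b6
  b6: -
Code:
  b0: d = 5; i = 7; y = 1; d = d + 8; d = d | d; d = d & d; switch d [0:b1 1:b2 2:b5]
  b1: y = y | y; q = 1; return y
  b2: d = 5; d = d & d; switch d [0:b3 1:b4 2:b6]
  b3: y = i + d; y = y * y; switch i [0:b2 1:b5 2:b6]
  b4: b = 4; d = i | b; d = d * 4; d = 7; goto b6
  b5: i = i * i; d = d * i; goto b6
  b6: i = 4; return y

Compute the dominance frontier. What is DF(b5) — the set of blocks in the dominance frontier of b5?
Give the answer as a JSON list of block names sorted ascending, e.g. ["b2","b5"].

idom tree: b1←b0 b2←b0 b3←b2 b4←b2 b5←b0 b6←b0
Dom at joins:
  b2: preds {b0,b3}: {b0} ∩ {b0,b2,b3} = {b0}; idom=b0
  b5: preds {b0,b3}: {b0} ∩ {b0,b2,b3} = {b0}; idom=b0
  b6: preds {b2,b3,b4,b5}: {b0,b2} ∩ {b0,b2,b3} ∩ {b0,b2,b4} ∩ {b0,b5} = {b0}; idom=b0

Frontier:
  b2←b0: walk · to b0
  b2←b3: walk b3→b2 to b0
  b5←b0: walk · to b0
  b5←b3: walk b3→b2 to b0
  b6←b2: walk b2 to b0
  b6←b3: walk b3→b2 to b0
  b6←b4: walk b4→b2 to b0
  b6←b5: walk b5 to b0
  DF(b0)=∅
  DF(b1)=∅
  DF(b2)={b2,b5,b6}
  DF(b3)={b2,b5,b6}
  DF(b4)={b6}
  DF(b5)={b6}
  DF(b6)=∅

DF(b5) = ["b6"]

Answer: ["b6"]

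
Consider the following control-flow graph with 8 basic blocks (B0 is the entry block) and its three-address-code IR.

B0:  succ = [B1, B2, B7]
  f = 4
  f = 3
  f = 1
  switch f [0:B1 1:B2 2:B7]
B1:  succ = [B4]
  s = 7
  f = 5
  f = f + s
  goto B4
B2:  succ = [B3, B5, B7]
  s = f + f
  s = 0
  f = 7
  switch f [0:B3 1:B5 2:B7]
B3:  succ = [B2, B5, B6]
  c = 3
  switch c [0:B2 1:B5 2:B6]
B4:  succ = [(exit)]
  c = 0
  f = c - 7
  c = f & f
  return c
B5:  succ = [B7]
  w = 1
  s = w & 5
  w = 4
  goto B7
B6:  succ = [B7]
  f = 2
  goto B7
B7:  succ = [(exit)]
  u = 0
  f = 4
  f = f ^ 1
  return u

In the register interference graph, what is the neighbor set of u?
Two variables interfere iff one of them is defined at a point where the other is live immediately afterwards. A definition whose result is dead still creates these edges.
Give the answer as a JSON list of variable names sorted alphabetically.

Answer: ["f"]

Working:
Per-block:
  B0: {f} / ∅
  B1: {f,s} / ∅
  B2: {f,s} / {f}
  B3: {c} / ∅
  B4: {c,f} / ∅
  B5: {s,w} / ∅
  B6: {f} / ∅
  B7: {f,u} / ∅

Liveness:
  B0: in=∅ out={f}
  B1: in=∅ out=∅
  B2: in={f} out={f}
  B3: in={f} out={f}
  B4: in=∅ out=∅
  B5: in=∅ out=∅
  B6: in=∅ out=∅
  B7: in=∅ out=∅

Interference:
  c↔{f}
  f↔{c,s,u}
  s↔{f}
  u↔{f}
  w↔∅

N(u) = ["f"]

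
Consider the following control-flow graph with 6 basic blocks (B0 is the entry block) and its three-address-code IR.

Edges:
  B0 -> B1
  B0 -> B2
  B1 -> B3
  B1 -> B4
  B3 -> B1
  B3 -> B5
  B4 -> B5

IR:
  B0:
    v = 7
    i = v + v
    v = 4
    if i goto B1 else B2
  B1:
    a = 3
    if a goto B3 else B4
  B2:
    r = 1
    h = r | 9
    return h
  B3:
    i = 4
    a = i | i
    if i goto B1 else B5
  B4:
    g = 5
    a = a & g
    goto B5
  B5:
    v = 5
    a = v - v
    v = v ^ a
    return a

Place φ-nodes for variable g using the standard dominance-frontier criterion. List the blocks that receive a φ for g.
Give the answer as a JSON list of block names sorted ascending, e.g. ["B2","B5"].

Answer: ["B5"]

Working:
idom tree: B1←B0 B2←B0 B3←B1 B4←B1 B5←B1
Join-block Dom:
  B1: preds {B0,B3}: {B0} ∩ {B0,B1,B3} = {B0}; idom=B0
  B5: preds {B3,B4}: {B0,B1,B3} ∩ {B0,B1,B4} = {B0,B1}; idom=B1

DF derivation:
  B1←B0: walk · to B0
  B1←B3: walk B3→B1 to B0
  B5←B3: walk B3 to B1
  B5←B4: walk B4 to B1
  B0: DF=∅
  B1: DF={B1}
  B2: DF=∅
  B3: DF={B1,B5}
  B4: DF={B5}
  B5: DF=∅

φ for g: defs {B4}
  DF⁺ = {B5}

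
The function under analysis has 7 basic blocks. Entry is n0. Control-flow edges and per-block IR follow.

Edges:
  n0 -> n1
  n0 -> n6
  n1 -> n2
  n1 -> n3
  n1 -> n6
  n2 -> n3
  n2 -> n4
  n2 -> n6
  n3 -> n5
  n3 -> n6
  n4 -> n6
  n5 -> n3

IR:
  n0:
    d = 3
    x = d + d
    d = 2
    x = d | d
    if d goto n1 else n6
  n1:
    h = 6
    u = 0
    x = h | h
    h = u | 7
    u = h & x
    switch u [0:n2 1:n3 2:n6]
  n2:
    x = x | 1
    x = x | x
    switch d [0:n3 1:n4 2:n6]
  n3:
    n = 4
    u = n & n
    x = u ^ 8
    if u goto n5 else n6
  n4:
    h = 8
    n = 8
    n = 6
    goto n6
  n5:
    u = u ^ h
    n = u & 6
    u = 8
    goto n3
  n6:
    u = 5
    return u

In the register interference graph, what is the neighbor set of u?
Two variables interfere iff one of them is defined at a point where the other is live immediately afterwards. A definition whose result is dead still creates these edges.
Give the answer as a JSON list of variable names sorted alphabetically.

Answer: ["d", "h", "x"]

Derivation:
def/use:
  n0: {d,x} / ∅
  n1: {h,u,x} / ∅
  n2: {x} / {d,x}
  n3: {n,u,x} / ∅
  n4: {h,n} / ∅
  n5: {n,u} / {h,u}
  n6: {u} / ∅

Live sets:
  live n0: ∅→{d}
  live n1: {d}→{d,h,x}
  live n2: {d,h,x}→{h}
  live n3: {h}→{h,u}
  live n4: ∅→∅
  live n5: {h,u}→{h}
  live n6: ∅→∅

Interfere edges:
  d — {h,u,x}
  h — {d,n,u,x}
  n — {h}
  u — {d,h,x}
  x — {d,h,u}

N(u) = ["d", "h", "x"]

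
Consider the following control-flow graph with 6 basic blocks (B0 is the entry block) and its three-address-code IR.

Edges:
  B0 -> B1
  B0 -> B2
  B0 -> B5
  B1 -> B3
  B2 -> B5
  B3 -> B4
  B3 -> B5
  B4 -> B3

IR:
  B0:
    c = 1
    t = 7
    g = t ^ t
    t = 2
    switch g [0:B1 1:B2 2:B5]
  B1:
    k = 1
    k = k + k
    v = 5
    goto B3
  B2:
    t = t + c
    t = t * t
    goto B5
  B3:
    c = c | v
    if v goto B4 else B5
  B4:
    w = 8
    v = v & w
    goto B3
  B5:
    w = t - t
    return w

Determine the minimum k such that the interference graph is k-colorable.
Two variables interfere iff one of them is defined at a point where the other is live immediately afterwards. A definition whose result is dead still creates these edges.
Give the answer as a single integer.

Per-block:
  B0: {c,g,t} / ∅
  B1: {k,v} / ∅
  B2: {t} / {c,t}
  B3: {c} / {c,v}
  B4: {v,w} / {v}
  B5: {w} / {t}

Liveness:
  live B0: ∅→{c,t}
  live B1: {c,t}→{c,t,v}
  live B2: {c,t}→{t}
  live B3: {c,t,v}→{c,t,v}
  live B4: {c,t,v}→{c,t,v}
  live B5: {t}→∅

Interfere edges:
  c: {g,k,t,v,w}
  g: {c,t}
  k: {c,t}
  t: {c,g,k,v,w}
  v: {c,t,w}
  w: {c,t,v}

Chromatic number:
  clique {c,t,v,w} ⇒ need ≥ 4
  4-colouring: R0={c}  R1={t}  R2={g,k,v}  R3={w}
  χ = 4

Answer: 4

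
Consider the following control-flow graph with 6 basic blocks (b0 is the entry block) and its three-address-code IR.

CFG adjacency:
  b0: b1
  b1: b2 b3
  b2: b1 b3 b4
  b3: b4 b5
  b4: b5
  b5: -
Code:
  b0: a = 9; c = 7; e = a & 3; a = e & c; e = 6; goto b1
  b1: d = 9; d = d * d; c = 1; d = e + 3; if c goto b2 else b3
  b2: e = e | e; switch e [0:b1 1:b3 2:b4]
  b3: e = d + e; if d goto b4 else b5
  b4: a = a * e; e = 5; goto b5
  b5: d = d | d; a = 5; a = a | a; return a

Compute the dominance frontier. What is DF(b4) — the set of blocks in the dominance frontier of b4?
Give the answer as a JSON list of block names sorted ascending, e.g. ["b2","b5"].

idom tree: b1←b0 b2←b1 b3←b1 b4←b1 b5←b1
Dom at joins:
  b1: preds {b0,b2}: {b0} ∩ {b0,b1,b2} = {b0}; idom=b0
  b3: preds {b1,b2}: {b0,b1} ∩ {b0,b1,b2} = {b0,b1}; idom=b1
  b4: preds {b2,b3}: {b0,b1,b2} ∩ {b0,b1,b3} = {b0,b1}; idom=b1
  b5: preds {b3,b4}: {b0,b1,b3} ∩ {b0,b1,b4} = {b0,b1}; idom=b1

DF walk-up:
  join b1 pred b0: · stop@b0
  join b1 pred b2: b2→b1 stop@b0
  join b3 pred b1: · stop@b1
  join b3 pred b2: b2 stop@b1
  join b4 pred b2: b2 stop@b1
  join b4 pred b3: b3 stop@b1
  join b5 pred b3: b3 stop@b1
  join b5 pred b4: b4 stop@b1
  b0: DF=∅
  b1: DF={b1}
  b2: DF={b1,b3,b4}
  b3: DF={b4,b5}
  b4: DF={b5}
  b5: DF=∅

DF(b4) = ["b5"]

Answer: ["b5"]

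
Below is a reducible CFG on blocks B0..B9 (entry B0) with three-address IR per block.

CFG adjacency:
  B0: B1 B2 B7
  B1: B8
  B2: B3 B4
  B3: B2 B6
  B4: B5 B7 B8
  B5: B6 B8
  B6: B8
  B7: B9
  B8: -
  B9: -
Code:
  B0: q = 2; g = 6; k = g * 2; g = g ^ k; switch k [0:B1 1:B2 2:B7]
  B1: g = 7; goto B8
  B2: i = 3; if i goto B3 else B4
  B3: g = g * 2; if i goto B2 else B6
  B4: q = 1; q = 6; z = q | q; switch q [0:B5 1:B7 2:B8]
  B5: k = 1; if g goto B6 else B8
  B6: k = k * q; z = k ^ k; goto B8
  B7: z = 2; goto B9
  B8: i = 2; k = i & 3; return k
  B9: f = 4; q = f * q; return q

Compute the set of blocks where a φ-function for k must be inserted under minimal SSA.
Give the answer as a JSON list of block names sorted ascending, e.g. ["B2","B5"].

idom tree: B1←B0 B2←B0 B3←B2 B4←B2 B5←B4 B6←B2 B7←B0 B8←B0 B9←B7
Dom∩ at merges:
  B2: preds {B0,B3}: {B0} ∩ {B0,B2,B3} = {B0}; idom=B0
  B6: preds {B3,B5}: {B0,B2,B3} ∩ {B0,B2,B4,B5} = {B0,B2}; idom=B2
  B7: preds {B0,B4}: {B0} ∩ {B0,B2,B4} = {B0}; idom=B0
  B8: preds {B1,B4,B5,B6}: {B0,B1} ∩ {B0,B2,B4} ∩ {B0,B2,B4,B5} ∩ {B0,B2,B6} = {B0}; idom=B0

Frontier:
  B2←B0: walk · to B0
  B2←B3: walk B3→B2 to B0
  B6←B3: walk B3 to B2
  B6←B5: walk B5→B4 to B2
  B7←B0: walk · to B0
  B7←B4: walk B4→B2 to B0
  B8←B1: walk B1 to B0
  B8←B4: walk B4→B2 to B0
  B8←B5: walk B5→B4→B2 to B0
  B8←B6: walk B6→B2 to B0
  B0: DF=∅
  B1: DF={B8}
  B2: DF={B2,B7,B8}
  B3: DF={B2,B6}
  B4: DF={B6,B7,B8}
  B5: DF={B6,B8}
  B6: DF={B8}
  B7: DF=∅
  B8: DF=∅
  B9: DF=∅

φ for k: defs {B0,B5,B6,B8}
  DF⁺ = {B6,B8}

Answer: ["B6", "B8"]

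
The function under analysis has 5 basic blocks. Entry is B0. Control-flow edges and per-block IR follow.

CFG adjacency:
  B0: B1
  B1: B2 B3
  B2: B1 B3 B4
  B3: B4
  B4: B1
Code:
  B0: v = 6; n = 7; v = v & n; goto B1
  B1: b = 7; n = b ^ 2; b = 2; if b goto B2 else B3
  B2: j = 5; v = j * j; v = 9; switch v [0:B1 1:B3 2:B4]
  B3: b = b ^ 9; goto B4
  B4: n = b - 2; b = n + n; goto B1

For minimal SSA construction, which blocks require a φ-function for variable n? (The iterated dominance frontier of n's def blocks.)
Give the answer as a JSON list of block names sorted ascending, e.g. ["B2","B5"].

Answer: ["B1"]

Working:
idom tree: B1←B0 B2←B1 B3←B1 B4←B1
Dom at joins:
  B1: preds {B0,B2,B4}: {B0} ∩ {B0,B1,B2} ∩ {B0,B1,B4} = {B0}; idom=B0
  B3: preds {B1,B2}: {B0,B1} ∩ {B0,B1,B2} = {B0,B1}; idom=B1
  B4: preds {B2,B3}: {B0,B1,B2} ∩ {B0,B1,B3} = {B0,B1}; idom=B1

DF derivation:
  join B1 pred B0: · stop@B0
  join B1 pred B2: B2→B1 stop@B0
  join B1 pred B4: B4→B1 stop@B0
  join B3 pred B1: · stop@B1
  join B3 pred B2: B2 stop@B1
  join B4 pred B2: B2 stop@B1
  join B4 pred B3: B3 stop@B1
  B0: DF=∅
  B1: DF={B1}
  B2: DF={B1,B3,B4}
  B3: DF={B4}
  B4: DF={B1}

φ for n: defs {B0,B1,B4}
  DF⁺ = {B1}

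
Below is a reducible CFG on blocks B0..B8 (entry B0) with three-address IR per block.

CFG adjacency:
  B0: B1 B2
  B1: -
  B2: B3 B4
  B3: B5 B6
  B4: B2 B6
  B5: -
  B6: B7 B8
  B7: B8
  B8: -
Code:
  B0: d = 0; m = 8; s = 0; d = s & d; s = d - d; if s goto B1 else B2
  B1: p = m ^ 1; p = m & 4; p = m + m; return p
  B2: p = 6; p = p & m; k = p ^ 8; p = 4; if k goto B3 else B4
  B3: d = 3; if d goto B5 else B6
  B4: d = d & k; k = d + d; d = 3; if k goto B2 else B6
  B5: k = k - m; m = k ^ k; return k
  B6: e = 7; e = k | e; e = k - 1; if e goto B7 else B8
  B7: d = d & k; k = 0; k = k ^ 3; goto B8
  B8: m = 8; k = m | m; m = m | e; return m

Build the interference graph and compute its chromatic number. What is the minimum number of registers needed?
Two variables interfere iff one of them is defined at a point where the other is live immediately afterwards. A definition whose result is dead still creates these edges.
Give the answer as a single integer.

Block summaries:
  B0: {d,m,s} / ∅
  B1: {p} / {m}
  B2: {k,p} / {m}
  B3: {d} / ∅
  B4: {d,k} / {d,k}
  B5: {k,m} / {k,m}
  B6: {e} / {k}
  B7: {d,k} / {d,k}
  B8: {k,m} / {e}

Live sets:
  live B0: ∅→{d,m}
  live B1: {m}→∅
  live B2: {d,m}→{d,k,m}
  live B3: {k,m}→{d,k,m}
  live B4: {d,k,m}→{d,k,m}
  live B5: {k,m}→∅
  live B6: {d,k}→{d,e,k}
  live B7: {d,e,k}→{e}
  live B8: {e}→∅

Interference:
  d — {e,k,m,p,s}
  e — {d,k,m}
  k — {d,e,m,p}
  m — {d,e,k,p,s}
  p — {d,k,m}
  s — {d,m}

Colouring:
  clique {d,e,k,m} ⇒ need ≥ 4
  4-colouring: R0={d}  R1={m}  R2={k,s}  R3={e,p}
  χ = 4

Answer: 4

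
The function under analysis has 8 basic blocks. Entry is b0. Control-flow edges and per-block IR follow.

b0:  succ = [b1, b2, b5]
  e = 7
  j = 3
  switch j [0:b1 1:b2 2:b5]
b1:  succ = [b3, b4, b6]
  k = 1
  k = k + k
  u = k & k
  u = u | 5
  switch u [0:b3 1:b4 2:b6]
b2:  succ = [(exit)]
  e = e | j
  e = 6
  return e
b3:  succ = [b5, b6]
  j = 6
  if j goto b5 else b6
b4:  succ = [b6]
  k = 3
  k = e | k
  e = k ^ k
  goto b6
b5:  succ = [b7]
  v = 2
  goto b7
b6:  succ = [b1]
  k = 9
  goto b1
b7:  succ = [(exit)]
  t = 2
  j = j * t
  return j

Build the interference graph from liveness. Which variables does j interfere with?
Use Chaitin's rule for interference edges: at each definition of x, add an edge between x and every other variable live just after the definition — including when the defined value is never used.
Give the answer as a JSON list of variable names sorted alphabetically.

Block summaries:
  b0 def {e,j} use ∅
  b1 def {k,u} use ∅
  b2 def {e} use {e,j}
  b3 def {j} use ∅
  b4 def {e,k} use {e}
  b5 def {v} use ∅
  b6 def {k} use ∅
  b7 def {j,t} use {j}

Backward fixpoint:
  b0: in=∅ out={e,j}
  b1: in={e} out={e}
  b2: in={e,j} out=∅
  b3: in={e} out={e,j}
  b4: in={e} out={e}
  b5: in={j} out={j}
  b6: in={e} out={e}
  b7: in={j} out=∅

Interfere edges:
  e — {j,k,u}
  j — {e,t,v}
  k — {e}
  t — {j}
  u — {e}
  v — {j}

N(j) = ["e", "t", "v"]

Answer: ["e", "t", "v"]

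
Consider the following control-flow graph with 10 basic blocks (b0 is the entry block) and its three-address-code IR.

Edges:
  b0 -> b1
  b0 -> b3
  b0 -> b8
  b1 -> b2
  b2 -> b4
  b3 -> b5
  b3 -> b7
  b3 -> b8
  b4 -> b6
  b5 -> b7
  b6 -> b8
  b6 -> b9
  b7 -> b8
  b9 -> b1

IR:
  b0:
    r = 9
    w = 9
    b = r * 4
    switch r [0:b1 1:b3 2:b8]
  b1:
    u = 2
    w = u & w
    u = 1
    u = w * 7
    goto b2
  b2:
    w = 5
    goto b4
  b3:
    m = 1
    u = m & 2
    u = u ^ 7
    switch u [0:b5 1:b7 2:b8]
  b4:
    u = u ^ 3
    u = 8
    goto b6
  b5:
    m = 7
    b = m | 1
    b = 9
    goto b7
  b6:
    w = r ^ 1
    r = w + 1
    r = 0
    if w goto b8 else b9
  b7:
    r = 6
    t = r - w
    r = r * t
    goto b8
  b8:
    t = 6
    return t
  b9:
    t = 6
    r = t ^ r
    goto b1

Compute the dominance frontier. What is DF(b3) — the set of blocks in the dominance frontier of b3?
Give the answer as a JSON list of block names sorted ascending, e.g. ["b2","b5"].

Answer: ["b8"]

Analysis:
idom tree: b1←b0 b2←b1 b3←b0 b4←b2 b5←b3 b6←b4 b7←b3 b8←b0 b9←b6
Dom at joins:
  b1: preds {b0,b9}: {b0} ∩ {b0,b1,b2,b4,b6,b9} = {b0}; idom=b0
  b7: preds {b3,b5}: {b0,b3} ∩ {b0,b3,b5} = {b0,b3}; idom=b3
  b8: preds {b0,b3,b6,b7}: {b0} ∩ {b0,b3} ∩ {b0,b1,b2,b4,b6} ∩ {b0,b3,b7} = {b0}; idom=b0

Frontier:
  join b1 pred b0: · stop@b0
  join b1 pred b9: b9→b6→b4→b2→b1 stop@b0
  join b7 pred b3: · stop@b3
  join b7 pred b5: b5 stop@b3
  join b8 pred b0: · stop@b0
  join b8 pred b3: b3 stop@b0
  join b8 pred b6: b6→b4→b2→b1 stop@b0
  join b8 pred b7: b7→b3 stop@b0
  b0 → ∅
  b1 → {b1,b8}
  b2 → {b1,b8}
  b3 → {b8}
  b4 → {b1,b8}
  b5 → {b7}
  b6 → {b1,b8}
  b7 → {b8}
  b8 → ∅
  b9 → {b1}

DF(b3) = ["b8"]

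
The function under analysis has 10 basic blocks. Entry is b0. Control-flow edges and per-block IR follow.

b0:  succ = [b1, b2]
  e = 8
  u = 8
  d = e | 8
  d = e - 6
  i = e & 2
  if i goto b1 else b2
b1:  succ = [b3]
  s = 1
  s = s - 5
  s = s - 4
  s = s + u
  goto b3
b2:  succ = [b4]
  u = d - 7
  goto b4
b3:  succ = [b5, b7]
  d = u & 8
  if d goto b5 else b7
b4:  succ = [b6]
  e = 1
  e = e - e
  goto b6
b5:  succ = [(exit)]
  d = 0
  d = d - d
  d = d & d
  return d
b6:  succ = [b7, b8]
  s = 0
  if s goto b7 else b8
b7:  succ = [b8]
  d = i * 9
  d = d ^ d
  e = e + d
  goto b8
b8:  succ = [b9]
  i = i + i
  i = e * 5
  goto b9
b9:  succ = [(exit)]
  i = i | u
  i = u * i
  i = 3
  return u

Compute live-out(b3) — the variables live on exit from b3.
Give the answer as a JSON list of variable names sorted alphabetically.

Answer: ["e", "i", "u"]

Derivation:
Per-block:
  b0 def {d,e,i,u} use ∅
  b1 def {s} use {u}
  b2 def {u} use {d}
  b3 def {d} use {u}
  b4 def {e} use ∅
  b5 def {d} use ∅
  b6 def {s} use ∅
  b7 def {d,e} use {e,i}
  b8 def {i} use {e,i}
  b9 def {i} use {i,u}

Liveness:
  live b0: ∅→{d,e,i,u}
  live b1: {e,i,u}→{e,i,u}
  live b2: {d,i}→{i,u}
  live b3: {e,i,u}→{e,i,u}
  live b4: {i,u}→{e,i,u}
  live b5: ∅→∅
  live b6: {e,i,u}→{e,i,u}
  live b7: {e,i,u}→{e,i,u}
  live b8: {e,i,u}→{i,u}
  live b9: {i,u}→∅

live-out(b3) = ["e", "i", "u"]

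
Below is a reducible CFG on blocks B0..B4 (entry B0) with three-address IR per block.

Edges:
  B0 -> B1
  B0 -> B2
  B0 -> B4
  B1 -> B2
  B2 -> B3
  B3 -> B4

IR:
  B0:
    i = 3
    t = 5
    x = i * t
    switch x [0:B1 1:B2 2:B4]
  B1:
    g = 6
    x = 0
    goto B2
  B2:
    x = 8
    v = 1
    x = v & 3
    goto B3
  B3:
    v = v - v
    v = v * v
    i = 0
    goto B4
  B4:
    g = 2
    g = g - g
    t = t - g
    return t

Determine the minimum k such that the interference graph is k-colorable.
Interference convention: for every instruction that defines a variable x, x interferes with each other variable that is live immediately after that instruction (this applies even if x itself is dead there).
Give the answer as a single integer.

Answer: 3

Derivation:
Per-block:
  B0: {i,t,x} / ∅
  B1: {g,x} / ∅
  B2: {v,x} / ∅
  B3: {i,v} / {v}
  B4: {g,t} / {t}

Backward fixpoint:
  live B0: ∅→{t}
  live B1: {t}→{t}
  live B2: {t}→{t,v}
  live B3: {t,v}→{t}
  live B4: {t}→∅

Interference:
  g↔{t}
  i↔{t}
  t↔{g,i,v,x}
  v↔{t,x}
  x↔{t,v}

Chromatic number:
  lower bound: {t,v,x} mutually conflict ⇒ χ ≥ 3
  3-colouring: c0={t}  c1={g,i,v}  c2={x}
  χ = 3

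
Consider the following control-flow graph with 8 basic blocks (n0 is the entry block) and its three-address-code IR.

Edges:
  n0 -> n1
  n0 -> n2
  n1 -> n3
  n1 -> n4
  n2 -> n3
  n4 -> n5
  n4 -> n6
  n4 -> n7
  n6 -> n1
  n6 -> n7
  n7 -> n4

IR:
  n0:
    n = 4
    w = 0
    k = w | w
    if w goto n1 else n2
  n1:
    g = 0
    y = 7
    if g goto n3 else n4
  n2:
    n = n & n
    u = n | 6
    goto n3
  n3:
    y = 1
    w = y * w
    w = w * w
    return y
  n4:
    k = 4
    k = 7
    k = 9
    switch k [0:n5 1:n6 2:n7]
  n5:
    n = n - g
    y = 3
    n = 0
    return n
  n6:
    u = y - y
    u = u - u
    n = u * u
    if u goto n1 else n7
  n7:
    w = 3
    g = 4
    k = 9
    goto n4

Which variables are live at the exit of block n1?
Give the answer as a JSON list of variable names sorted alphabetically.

Per-block:
  n0: {k,n,w} / ∅
  n1: {g,y} / ∅
  n2: {n,u} / {n}
  n3: {w,y} / {w}
  n4: {k} / ∅
  n5: {n,y} / {g,n}
  n6: {n,u} / {y}
  n7: {g,k,w} / ∅

Live sets:
  live n0: ∅→{n,w}
  live n1: {n,w}→{g,n,w,y}
  live n2: {n,w}→{w}
  live n3: {w}→∅
  live n4: {g,n,w,y}→{g,n,w,y}
  live n5: {g,n}→∅
  live n6: {w,y}→{n,w,y}
  live n7: {n,y}→{g,n,w,y}

live-out(n1) = ["g", "n", "w", "y"]

Answer: ["g", "n", "w", "y"]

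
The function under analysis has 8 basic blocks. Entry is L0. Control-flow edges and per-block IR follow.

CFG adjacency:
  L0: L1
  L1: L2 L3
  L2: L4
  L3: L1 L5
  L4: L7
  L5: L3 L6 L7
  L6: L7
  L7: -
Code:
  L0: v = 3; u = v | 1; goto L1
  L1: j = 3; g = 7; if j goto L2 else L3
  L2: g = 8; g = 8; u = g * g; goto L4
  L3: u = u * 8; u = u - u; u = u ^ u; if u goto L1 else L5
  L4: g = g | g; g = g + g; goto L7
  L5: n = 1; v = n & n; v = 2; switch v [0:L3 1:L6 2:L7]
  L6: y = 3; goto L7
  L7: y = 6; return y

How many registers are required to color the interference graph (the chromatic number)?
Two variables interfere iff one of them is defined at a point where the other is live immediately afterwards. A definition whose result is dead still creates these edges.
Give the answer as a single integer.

Answer: 3

Derivation:
Block summaries:
  L0: def={u,v} ue=∅
  L1: def={g,j} ue=∅
  L2: def={g,u} ue=∅
  L3: def={u} ue={u}
  L4: def={g} ue={g}
  L5: def={n,v} ue=∅
  L6: def={y} ue=∅
  L7: def={y} ue=∅

Live sets:
  L0 li=∅ lo={u}
  L1 li={u} lo={u}
  L2 li=∅ lo={g}
  L3 li={u} lo={u}
  L4 li={g} lo=∅
  L5 li={u} lo={u}
  L6 li=∅ lo=∅
  L7 li=∅ lo=∅

Interfere edges:
  g: {j,u}
  j: {g,u}
  n: {u}
  u: {g,j,n,v}
  v: {u}
  y: ∅

Chromatic number:
  {g,j,u} pairwise interfere (3-clique) ⇒ χ ≥ 3
  3-colouring: r0={u,y}  r1={g,n,v}  r2={j}
  χ = 3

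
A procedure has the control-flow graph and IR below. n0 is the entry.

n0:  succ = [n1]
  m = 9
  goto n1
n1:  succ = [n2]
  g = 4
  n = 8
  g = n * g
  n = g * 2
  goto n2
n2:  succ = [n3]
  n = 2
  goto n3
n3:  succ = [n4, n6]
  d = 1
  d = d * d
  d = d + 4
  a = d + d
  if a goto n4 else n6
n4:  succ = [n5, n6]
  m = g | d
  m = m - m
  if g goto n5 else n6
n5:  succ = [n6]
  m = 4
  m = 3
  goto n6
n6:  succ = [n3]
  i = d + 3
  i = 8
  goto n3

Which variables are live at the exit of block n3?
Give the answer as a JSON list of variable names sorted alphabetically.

Answer: ["d", "g"]

Analysis:
Per-block:
  n0 def {m} use ∅
  n1 def {g,n} use ∅
  n2 def {n} use ∅
  n3 def {a,d} use ∅
  n4 def {m} use {d,g}
  n5 def {m} use ∅
  n6 def {i} use {d}

Backward fixpoint:
  n0 li=∅ lo=∅
  n1 li=∅ lo={g}
  n2 li={g} lo={g}
  n3 li={g} lo={d,g}
  n4 li={d,g} lo={d,g}
  n5 li={d,g} lo={d,g}
  n6 li={d,g} lo={g}

live-out(n3) = ["d", "g"]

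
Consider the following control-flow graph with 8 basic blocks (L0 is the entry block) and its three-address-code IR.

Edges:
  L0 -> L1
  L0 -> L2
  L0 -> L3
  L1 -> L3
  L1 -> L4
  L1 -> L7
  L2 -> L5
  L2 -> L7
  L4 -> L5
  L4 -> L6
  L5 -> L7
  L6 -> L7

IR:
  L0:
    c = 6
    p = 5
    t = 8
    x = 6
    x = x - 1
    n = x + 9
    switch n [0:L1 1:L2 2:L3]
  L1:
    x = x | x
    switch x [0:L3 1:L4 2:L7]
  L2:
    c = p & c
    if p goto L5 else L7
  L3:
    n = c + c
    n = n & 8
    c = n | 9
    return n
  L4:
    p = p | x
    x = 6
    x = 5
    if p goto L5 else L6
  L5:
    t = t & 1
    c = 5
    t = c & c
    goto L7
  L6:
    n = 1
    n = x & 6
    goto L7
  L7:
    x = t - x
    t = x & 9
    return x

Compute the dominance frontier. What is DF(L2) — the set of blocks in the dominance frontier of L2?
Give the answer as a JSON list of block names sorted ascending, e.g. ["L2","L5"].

idom tree: L1←L0 L2←L0 L3←L0 L4←L1 L5←L0 L6←L4 L7←L0
Dom at joins:
  L3: preds {L0,L1}: {L0} ∩ {L0,L1} = {L0}; idom=L0
  L5: preds {L2,L4}: {L0,L2} ∩ {L0,L1,L4} = {L0}; idom=L0
  L7: preds {L1,L2,L5,L6}: {L0,L1} ∩ {L0,L2} ∩ {L0,L5} ∩ {L0,L1,L4,L6} = {L0}; idom=L0

DF derivation:
  L3←L0: walk · to L0
  L3←L1: walk L1 to L0
  L5←L2: walk L2 to L0
  L5←L4: walk L4→L1 to L0
  L7←L1: walk L1 to L0
  L7←L2: walk L2 to L0
  L7←L5: walk L5 to L0
  L7←L6: walk L6→L4→L1 to L0
  DF(L0)=∅
  DF(L1)={L3,L5,L7}
  DF(L2)={L5,L7}
  DF(L3)=∅
  DF(L4)={L5,L7}
  DF(L5)={L7}
  DF(L6)={L7}
  DF(L7)=∅

DF(L2) = ["L5", "L7"]

Answer: ["L5", "L7"]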